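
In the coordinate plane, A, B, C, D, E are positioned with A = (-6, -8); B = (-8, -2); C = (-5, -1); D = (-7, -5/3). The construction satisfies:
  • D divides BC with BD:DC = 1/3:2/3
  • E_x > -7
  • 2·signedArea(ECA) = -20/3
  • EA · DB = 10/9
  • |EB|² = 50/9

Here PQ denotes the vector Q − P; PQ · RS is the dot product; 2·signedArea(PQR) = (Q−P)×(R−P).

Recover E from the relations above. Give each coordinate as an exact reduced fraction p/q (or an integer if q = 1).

1. E_x = -19/3  [2·signedArea(ECA) = -20/3 ∩ EA · DB = 10/9]
2. E_y = -11/3  [2·signedArea(ECA) = -20/3 ∩ EA · DB = 10/9]
   → E = (-19/3, -11/3)

E = (-19/3, -11/3)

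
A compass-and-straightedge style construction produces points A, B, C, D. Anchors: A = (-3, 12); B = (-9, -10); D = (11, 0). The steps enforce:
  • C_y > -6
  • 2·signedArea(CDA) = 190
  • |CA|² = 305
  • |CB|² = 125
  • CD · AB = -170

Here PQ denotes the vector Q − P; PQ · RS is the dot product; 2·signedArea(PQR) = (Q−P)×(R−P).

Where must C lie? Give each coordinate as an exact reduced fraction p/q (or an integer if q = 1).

1. C_x = 1  [2·signedArea(CDA) = 190 ∩ CD · AB = -170]
2. C_y = -5  [2·signedArea(CDA) = 190 ∩ CD · AB = -170]
   → C = (1, -5)

C = (1, -5)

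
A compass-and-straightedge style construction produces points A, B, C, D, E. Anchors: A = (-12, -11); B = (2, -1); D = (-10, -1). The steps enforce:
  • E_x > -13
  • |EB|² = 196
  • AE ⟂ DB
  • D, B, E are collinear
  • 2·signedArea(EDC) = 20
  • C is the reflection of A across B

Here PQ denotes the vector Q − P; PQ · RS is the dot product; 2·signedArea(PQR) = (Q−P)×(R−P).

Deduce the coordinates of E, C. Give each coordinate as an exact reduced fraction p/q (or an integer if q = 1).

C = (16, 9)
E = (-12, -1)

1. E_x = -12  [D, B, E are collinear ∩ AE ⟂ DB]
2. E_y = -1  [D, B, E are collinear ∩ AE ⟂ DB]
   → E = (-12, -1)
3. C_x = 16  [C is the reflection of A across B]
4. C_y = 9  [C is the reflection of A across B]
   → C = (16, 9)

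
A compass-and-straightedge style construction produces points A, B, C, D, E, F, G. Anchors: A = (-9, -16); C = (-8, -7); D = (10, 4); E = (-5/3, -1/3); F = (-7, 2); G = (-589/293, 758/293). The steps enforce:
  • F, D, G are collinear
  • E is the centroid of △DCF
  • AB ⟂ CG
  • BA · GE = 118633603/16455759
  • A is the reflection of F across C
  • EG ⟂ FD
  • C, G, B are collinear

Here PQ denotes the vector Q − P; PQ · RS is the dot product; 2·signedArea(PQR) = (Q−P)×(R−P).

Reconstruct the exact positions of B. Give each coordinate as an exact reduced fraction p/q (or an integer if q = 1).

B = (-67606114/5485253, -76368833/5485253)

1. B_x = -67606114/5485253  [C, G, B are collinear ∩ AB ⟂ CG]
2. B_y = -76368833/5485253  [C, G, B are collinear ∩ AB ⟂ CG]
   → B = (-67606114/5485253, -76368833/5485253)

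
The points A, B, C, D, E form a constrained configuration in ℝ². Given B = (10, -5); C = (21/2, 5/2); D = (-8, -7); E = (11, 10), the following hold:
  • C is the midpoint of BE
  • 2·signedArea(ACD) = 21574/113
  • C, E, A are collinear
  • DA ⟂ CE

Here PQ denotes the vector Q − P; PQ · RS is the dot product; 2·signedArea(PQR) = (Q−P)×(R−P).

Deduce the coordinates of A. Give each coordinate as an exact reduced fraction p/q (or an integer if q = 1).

A = (1106/113, -925/113)

1. A_x = 1106/113  [C, E, A are collinear ∩ DA ⟂ CE]
2. A_y = -925/113  [C, E, A are collinear ∩ DA ⟂ CE]
   → A = (1106/113, -925/113)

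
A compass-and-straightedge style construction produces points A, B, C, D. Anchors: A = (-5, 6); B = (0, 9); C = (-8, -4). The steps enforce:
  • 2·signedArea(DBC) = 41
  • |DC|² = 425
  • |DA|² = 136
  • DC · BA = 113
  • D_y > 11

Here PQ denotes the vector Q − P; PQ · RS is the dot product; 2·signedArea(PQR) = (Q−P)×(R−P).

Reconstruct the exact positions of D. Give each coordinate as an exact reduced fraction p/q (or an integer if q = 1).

D = (5, 12)

1. D_x = 5  [2·signedArea(DBC) = 41 ∩ DC · BA = 113]
2. D_y = 12  [2·signedArea(DBC) = 41 ∩ DC · BA = 113]
   → D = (5, 12)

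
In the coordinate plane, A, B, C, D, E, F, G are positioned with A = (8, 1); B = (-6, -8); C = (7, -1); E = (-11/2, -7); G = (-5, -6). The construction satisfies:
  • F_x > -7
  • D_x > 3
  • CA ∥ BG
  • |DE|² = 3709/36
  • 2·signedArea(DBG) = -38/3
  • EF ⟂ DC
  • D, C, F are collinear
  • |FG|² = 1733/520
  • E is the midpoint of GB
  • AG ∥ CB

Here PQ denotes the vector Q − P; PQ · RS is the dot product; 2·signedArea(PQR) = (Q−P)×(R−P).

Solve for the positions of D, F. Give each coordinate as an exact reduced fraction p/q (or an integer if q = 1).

1. D_x = 10/3  [line -2·x + 1·y + 26/3 = 0 ∩ |DE|² = 3709/36]
2. D_y = -2  [line -2·x + 1·y + 26/3 = 0 ∩ |DE|² = 3709/36]
   → D = (10/3, -2)
3. F_x = -1601/260  [D, C, F are collinear ∩ EF ⟂ DC]
4. F_y = -1193/260  [D, C, F are collinear ∩ EF ⟂ DC]
   → F = (-1601/260, -1193/260)

D = (10/3, -2)
F = (-1601/260, -1193/260)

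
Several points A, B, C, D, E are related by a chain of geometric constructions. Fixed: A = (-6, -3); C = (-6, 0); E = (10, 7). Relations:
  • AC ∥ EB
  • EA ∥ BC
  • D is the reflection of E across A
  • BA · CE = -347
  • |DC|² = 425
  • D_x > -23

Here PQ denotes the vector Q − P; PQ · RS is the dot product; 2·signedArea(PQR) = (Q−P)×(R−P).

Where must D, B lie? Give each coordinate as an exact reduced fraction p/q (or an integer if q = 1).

1. D_x = -22  [D is the reflection of E across A]
2. D_y = -13  [D is the reflection of E across A]
   → D = (-22, -13)
3. B_x = 10  [EA ∥ BC ∩ AC ∥ EB]
4. B_y = 10  [EA ∥ BC ∩ AC ∥ EB]
   → B = (10, 10)

B = (10, 10)
D = (-22, -13)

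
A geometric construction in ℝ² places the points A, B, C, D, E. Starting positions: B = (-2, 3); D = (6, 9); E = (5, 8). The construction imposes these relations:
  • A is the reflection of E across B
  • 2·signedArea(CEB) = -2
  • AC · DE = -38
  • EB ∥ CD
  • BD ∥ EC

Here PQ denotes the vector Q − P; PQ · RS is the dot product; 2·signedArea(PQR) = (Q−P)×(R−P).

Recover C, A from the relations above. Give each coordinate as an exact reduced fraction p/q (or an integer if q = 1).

1. C_x = 13  [EB ∥ CD ∩ BD ∥ EC]
2. C_y = 14  [EB ∥ CD ∩ BD ∥ EC]
   → C = (13, 14)
3. A_x = -9  [A is the reflection of E across B]
4. A_y = -2  [A is the reflection of E across B]
   → A = (-9, -2)

A = (-9, -2)
C = (13, 14)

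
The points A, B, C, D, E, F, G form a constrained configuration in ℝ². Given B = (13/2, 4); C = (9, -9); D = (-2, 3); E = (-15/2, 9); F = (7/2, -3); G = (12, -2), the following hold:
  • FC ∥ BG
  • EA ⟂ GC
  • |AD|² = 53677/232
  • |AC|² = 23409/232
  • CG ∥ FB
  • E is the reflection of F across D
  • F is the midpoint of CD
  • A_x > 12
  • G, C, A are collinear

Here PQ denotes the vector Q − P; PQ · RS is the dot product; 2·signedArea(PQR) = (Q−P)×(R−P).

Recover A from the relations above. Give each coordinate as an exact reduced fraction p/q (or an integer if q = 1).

1. A_x = 1503/116  [G, C, A are collinear ∩ EA ⟂ GC]
2. A_y = 27/116  [G, C, A are collinear ∩ EA ⟂ GC]
   → A = (1503/116, 27/116)

A = (1503/116, 27/116)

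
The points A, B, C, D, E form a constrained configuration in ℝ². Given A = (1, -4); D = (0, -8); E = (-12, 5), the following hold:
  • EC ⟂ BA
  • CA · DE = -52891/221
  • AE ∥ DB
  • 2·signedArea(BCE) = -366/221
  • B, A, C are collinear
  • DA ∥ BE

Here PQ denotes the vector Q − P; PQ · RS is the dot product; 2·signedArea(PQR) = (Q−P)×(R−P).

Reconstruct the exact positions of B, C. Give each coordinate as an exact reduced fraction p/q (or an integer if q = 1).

1. B_x = -13  [DA ∥ BE ∩ AE ∥ DB]
2. B_y = 1  [DA ∥ BE ∩ AE ∥ DB]
   → B = (-13, 1)
3. C_x = -2957/221  [B, A, C are collinear ∩ EC ⟂ BA]
4. C_y = 251/221  [B, A, C are collinear ∩ EC ⟂ BA]
   → C = (-2957/221, 251/221)

B = (-13, 1)
C = (-2957/221, 251/221)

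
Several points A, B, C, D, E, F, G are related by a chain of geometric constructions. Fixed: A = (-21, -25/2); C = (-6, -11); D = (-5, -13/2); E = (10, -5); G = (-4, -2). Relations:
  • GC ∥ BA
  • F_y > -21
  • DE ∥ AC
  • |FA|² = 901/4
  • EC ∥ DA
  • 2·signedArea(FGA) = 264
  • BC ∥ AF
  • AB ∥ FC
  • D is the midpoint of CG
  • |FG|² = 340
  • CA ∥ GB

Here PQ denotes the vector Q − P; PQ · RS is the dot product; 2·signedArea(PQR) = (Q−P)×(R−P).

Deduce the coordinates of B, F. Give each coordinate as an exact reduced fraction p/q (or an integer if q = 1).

1. B_x = -19  [GC ∥ BA ∩ CA ∥ GB]
2. B_y = -7/2  [GC ∥ BA ∩ CA ∥ GB]
   → B = (-19, -7/2)
3. F_x = -8  [AB ∥ FC ∩ BC ∥ AF]
4. F_y = -20  [AB ∥ FC ∩ BC ∥ AF]
   → F = (-8, -20)

B = (-19, -7/2)
F = (-8, -20)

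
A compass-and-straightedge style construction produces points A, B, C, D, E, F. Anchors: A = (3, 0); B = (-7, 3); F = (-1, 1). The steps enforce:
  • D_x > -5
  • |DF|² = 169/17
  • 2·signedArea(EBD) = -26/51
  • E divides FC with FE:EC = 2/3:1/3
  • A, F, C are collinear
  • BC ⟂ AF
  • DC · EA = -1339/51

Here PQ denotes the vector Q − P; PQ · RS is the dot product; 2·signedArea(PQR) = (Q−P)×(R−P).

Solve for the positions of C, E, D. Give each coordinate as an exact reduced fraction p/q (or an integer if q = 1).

C = (-121/17, 43/17)
D = (-69/17, 30/17)
E = (-259/51, 103/51)

1. C_x = -121/17  [A, F, C are collinear ∩ BC ⟂ AF]
2. C_y = 43/17  [A, F, C are collinear ∩ BC ⟂ AF]
   → C = (-121/17, 43/17)
3. E_x = -259/51  [E divides FC with FE:EC = 2/3:1/3]
4. E_y = 103/51  [E divides FC with FE:EC = 2/3:1/3]
   → E = (-259/51, 103/51)
5. D_x = -69/17  [DC · EA = -1339/51 ∩ 2·signedArea(EBD) = -26/51]
6. D_y = 30/17  [DC · EA = -1339/51 ∩ 2·signedArea(EBD) = -26/51]
   → D = (-69/17, 30/17)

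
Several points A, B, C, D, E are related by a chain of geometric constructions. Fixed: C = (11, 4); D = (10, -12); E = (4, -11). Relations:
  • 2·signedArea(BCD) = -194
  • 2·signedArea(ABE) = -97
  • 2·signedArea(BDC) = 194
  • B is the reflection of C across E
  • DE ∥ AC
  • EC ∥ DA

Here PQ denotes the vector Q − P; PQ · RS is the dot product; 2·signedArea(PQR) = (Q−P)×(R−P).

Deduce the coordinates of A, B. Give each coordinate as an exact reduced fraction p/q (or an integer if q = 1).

A = (17, 3)
B = (-3, -26)

1. A_x = 17  [DE ∥ AC ∩ EC ∥ DA]
2. A_y = 3  [DE ∥ AC ∩ EC ∥ DA]
   → A = (17, 3)
3. B_x = -3  [B is the reflection of C across E]
4. B_y = -26  [B is the reflection of C across E]
   → B = (-3, -26)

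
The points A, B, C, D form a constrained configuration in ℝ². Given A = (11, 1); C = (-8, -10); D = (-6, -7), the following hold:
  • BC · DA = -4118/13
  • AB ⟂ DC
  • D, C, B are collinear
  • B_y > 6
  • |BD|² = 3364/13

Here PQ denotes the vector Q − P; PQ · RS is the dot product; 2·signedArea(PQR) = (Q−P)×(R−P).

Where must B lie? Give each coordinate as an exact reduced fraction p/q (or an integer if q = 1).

1. B_x = 38/13  [D, C, B are collinear ∩ AB ⟂ DC]
2. B_y = 83/13  [D, C, B are collinear ∩ AB ⟂ DC]
   → B = (38/13, 83/13)

B = (38/13, 83/13)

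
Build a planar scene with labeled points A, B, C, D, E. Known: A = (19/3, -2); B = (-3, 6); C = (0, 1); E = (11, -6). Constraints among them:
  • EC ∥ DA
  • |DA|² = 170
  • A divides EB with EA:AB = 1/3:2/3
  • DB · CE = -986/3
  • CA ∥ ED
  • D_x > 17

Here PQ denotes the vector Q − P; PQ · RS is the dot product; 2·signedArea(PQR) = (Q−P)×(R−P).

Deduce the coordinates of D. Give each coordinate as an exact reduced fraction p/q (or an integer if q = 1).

1. D_x = 52/3  [EC ∥ DA ∩ CA ∥ ED]
2. D_y = -9  [EC ∥ DA ∩ CA ∥ ED]
   → D = (52/3, -9)

D = (52/3, -9)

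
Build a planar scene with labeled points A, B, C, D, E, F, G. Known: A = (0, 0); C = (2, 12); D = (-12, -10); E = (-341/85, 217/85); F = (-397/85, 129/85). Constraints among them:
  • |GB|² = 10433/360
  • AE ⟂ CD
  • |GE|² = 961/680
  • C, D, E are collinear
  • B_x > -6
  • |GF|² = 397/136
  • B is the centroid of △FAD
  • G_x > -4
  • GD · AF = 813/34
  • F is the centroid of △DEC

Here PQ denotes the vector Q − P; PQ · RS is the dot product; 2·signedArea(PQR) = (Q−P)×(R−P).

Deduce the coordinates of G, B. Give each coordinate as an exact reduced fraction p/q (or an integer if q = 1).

1. B_x = -1417/255  [B is the centroid of △FAD]
2. B_y = -721/255  [B is the centroid of △FAD]
   → B = (-1417/255, -721/255)
3. G_x = -1023/340  [line 397/85·x + -129/85·y + 2883/170 = 0 ∩ |GB|² = 10433/360]
4. G_y = 651/340  [line 397/85·x + -129/85·y + 2883/170 = 0 ∩ |GB|² = 10433/360]
   → G = (-1023/340, 651/340)

B = (-1417/255, -721/255)
G = (-1023/340, 651/340)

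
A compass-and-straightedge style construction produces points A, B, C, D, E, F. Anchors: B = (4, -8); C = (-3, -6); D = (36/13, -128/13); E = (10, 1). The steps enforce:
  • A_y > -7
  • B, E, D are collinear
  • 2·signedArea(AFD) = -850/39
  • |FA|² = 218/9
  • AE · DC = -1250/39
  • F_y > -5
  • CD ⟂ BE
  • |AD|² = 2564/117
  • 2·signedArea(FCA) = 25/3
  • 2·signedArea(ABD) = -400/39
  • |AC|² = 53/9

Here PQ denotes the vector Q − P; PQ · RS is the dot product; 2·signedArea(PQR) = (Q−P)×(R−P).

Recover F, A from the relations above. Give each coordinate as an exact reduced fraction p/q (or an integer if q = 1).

1. A_x = -2/3  [line 24/13·x + -16/13·y + -272/39 = 0 ∩ |AD|² = 2564/117]
2. A_y = -20/3  [line 24/13·x + -16/13·y + -272/39 = 0 ∩ |AD|² = 2564/117]
   → A = (-2/3, -20/3)
3. F_x = 11/3  [2·signedArea(FCA) = 25/3 ∩ 2·signedArea(AFD) = -850/39]
4. F_y = -13/3  [2·signedArea(FCA) = 25/3 ∩ 2·signedArea(AFD) = -850/39]
   → F = (11/3, -13/3)

A = (-2/3, -20/3)
F = (11/3, -13/3)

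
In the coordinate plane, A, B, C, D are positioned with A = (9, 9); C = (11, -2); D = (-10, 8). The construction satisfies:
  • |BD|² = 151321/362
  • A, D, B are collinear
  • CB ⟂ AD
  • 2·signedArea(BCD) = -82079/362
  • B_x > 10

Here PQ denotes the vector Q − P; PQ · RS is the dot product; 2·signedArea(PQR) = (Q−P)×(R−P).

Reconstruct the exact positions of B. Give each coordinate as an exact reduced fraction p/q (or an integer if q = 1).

1. B_x = 3771/362  [A, D, B are collinear ∩ CB ⟂ AD]
2. B_y = 3285/362  [A, D, B are collinear ∩ CB ⟂ AD]
   → B = (3771/362, 3285/362)

B = (3771/362, 3285/362)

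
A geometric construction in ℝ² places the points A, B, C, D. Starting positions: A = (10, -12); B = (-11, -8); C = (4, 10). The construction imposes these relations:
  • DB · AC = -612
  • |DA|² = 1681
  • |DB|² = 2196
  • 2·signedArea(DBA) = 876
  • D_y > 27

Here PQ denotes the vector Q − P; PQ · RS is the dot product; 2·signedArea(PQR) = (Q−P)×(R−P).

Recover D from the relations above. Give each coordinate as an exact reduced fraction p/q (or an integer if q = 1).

1. D_x = 19  [2·signedArea(DBA) = 876 ∩ DB · AC = -612]
2. D_y = 28  [2·signedArea(DBA) = 876 ∩ DB · AC = -612]
   → D = (19, 28)

D = (19, 28)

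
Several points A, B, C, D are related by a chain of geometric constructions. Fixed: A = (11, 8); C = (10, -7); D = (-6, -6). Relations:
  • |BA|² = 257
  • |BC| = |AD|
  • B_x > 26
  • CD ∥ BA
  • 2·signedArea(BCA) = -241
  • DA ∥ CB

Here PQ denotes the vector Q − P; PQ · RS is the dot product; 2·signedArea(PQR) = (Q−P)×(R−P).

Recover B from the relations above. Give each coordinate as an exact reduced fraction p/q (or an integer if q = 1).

1. B_x = 27  [CD ∥ BA ∩ DA ∥ CB]
2. B_y = 7  [CD ∥ BA ∩ DA ∥ CB]
   → B = (27, 7)

B = (27, 7)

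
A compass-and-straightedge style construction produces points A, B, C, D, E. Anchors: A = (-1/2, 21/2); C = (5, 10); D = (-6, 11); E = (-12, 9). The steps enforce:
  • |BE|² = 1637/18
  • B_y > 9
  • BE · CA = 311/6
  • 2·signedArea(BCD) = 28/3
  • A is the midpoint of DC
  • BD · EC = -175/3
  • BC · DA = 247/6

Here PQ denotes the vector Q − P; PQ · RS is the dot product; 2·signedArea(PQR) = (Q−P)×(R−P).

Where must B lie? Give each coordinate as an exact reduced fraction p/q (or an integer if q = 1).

B = (-5/2, 59/6)

1. B_x = -5/2  [BD · EC = -175/3 ∩ BE · CA = 311/6]
2. B_y = 59/6  [BD · EC = -175/3 ∩ BE · CA = 311/6]
   → B = (-5/2, 59/6)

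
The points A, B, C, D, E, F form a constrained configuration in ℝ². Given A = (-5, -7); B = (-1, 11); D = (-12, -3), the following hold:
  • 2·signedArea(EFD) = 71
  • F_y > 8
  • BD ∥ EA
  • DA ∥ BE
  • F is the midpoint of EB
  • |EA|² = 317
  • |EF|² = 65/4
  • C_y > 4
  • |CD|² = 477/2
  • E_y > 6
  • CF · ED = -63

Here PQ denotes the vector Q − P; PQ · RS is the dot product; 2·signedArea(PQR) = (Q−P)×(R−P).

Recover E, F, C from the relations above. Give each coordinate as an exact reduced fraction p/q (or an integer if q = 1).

C = (3/2, 9/2)
E = (6, 7)
F = (5/2, 9)

1. E_x = 6  [BD ∥ EA ∩ DA ∥ BE]
2. E_y = 7  [BD ∥ EA ∩ DA ∥ BE]
   → E = (6, 7)
3. F_x = 5/2  [F is the midpoint of EB]
4. F_y = 9  [F is the midpoint of EB]
   → F = (5/2, 9)
5. C_x = 3/2  [line 18·x + 10·y + -72 = 0 ∩ |CD|² = 477/2]
6. C_y = 9/2  [line 18·x + 10·y + -72 = 0 ∩ |CD|² = 477/2]
   → C = (3/2, 9/2)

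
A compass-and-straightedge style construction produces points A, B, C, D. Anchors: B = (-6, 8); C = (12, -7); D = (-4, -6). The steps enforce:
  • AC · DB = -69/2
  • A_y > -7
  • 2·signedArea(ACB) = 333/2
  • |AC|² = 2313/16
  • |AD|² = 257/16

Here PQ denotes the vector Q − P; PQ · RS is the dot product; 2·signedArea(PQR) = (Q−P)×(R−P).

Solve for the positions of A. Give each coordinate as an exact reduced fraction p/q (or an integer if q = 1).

1. A_x = 0  [AC · DB = -69/2 ∩ 2·signedArea(ACB) = 333/2]
2. A_y = -25/4  [AC · DB = -69/2 ∩ 2·signedArea(ACB) = 333/2]
   → A = (0, -25/4)

A = (0, -25/4)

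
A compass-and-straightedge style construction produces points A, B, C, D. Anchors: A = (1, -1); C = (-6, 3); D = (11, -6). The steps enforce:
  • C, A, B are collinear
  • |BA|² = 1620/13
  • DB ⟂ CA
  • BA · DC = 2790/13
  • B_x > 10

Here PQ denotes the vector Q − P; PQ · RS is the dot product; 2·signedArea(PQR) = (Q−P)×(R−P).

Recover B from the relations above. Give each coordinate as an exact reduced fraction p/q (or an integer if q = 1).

B = (139/13, -85/13)

1. B_x = 139/13  [C, A, B are collinear ∩ DB ⟂ CA]
2. B_y = -85/13  [C, A, B are collinear ∩ DB ⟂ CA]
   → B = (139/13, -85/13)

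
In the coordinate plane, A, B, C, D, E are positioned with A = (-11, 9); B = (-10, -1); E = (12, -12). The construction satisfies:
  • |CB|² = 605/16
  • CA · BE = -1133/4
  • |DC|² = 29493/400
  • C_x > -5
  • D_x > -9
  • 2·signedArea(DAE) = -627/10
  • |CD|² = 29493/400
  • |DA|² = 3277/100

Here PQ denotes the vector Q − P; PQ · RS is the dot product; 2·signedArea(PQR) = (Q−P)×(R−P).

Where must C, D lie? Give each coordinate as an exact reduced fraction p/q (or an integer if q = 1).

1. C_x = -9/2  [line -22·x + 11·y + -231/4 = 0 ∩ |CB|² = 605/16]
2. C_y = -15/4  [line -22·x + 11·y + -231/4 = 0 ∩ |CB|² = 605/16]
   → C = (-9/2, -15/4)
3. D_x = -42/5  [line 21·x + 23·y + 867/10 = 0 ∩ |DA|² = 3277/100]
4. D_y = 39/10  [line 21·x + 23·y + 867/10 = 0 ∩ |DA|² = 3277/100]
   → D = (-42/5, 39/10)

C = (-9/2, -15/4)
D = (-42/5, 39/10)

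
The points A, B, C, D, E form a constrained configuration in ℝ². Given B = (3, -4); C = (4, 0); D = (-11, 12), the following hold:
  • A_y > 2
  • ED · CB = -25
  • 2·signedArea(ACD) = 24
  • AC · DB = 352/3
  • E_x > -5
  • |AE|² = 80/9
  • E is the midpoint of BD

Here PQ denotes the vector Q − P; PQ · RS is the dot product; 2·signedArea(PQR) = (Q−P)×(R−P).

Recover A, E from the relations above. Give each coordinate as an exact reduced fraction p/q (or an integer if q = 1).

1. A_x = -4/3  [2·signedArea(ACD) = 24 ∩ AC · DB = 352/3]
2. A_y = 8/3  [2·signedArea(ACD) = 24 ∩ AC · DB = 352/3]
   → A = (-4/3, 8/3)
3. E_x = -4  [E is the midpoint of BD]
4. E_y = 4  [E is the midpoint of BD]
   → E = (-4, 4)

A = (-4/3, 8/3)
E = (-4, 4)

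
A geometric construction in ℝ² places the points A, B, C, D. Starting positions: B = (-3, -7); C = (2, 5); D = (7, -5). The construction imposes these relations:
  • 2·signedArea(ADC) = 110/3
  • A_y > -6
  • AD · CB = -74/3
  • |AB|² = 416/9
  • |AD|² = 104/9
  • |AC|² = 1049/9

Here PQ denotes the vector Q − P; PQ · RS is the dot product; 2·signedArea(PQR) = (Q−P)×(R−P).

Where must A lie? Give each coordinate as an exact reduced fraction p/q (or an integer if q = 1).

1. A_x = 11/3  [2·signedArea(ADC) = 110/3 ∩ AD · CB = -74/3]
2. A_y = -17/3  [2·signedArea(ADC) = 110/3 ∩ AD · CB = -74/3]
   → A = (11/3, -17/3)

A = (11/3, -17/3)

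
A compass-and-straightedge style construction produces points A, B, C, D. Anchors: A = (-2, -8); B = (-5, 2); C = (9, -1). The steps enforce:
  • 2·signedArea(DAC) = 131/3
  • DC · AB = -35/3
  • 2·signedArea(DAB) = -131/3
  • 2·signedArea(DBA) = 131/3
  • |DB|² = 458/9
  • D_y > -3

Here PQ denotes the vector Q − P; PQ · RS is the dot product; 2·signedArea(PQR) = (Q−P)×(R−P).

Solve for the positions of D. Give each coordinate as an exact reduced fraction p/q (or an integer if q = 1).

1. D_x = 2/3  [2·signedArea(DAB) = -131/3 ∩ DC · AB = -35/3]
2. D_y = -7/3  [2·signedArea(DAB) = -131/3 ∩ DC · AB = -35/3]
   → D = (2/3, -7/3)

D = (2/3, -7/3)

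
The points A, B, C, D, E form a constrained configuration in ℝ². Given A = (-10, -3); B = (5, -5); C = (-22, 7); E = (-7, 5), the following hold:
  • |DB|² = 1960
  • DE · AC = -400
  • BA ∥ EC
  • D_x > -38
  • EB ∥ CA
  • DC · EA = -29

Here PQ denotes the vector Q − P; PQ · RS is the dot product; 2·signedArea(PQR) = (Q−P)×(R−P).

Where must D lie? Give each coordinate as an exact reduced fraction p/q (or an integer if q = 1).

D = (-37, 9)

1. D_x = -37  [DC · EA = -29 ∩ DE · AC = -400]
2. D_y = 9  [DC · EA = -29 ∩ DE · AC = -400]
   → D = (-37, 9)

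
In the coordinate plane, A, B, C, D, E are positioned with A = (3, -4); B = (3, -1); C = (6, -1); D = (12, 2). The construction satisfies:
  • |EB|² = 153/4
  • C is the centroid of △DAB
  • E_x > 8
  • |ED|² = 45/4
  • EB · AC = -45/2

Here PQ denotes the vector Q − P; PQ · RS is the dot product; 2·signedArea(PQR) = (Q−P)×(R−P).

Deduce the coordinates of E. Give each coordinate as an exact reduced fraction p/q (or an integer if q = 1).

1. E_x = 9  [line -3·x + -3·y + 57/2 = 0 ∩ |EB|² = 153/4]
2. E_y = 1/2  [line -3·x + -3·y + 57/2 = 0 ∩ |EB|² = 153/4]
   → E = (9, 1/2)

E = (9, 1/2)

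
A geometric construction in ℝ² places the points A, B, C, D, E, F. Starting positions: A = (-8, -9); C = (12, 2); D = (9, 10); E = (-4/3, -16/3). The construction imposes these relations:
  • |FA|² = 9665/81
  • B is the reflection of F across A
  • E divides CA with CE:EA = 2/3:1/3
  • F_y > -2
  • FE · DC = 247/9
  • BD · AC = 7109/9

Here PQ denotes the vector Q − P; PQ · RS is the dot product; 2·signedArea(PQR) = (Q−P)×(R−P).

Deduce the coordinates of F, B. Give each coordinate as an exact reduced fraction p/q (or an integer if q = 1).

1. F_x = -1/9  [line -3·x + 8·y + 101/9 = 0 ∩ |FA|² = 9665/81]
2. F_y = -13/9  [line -3·x + 8·y + 101/9 = 0 ∩ |FA|² = 9665/81]
   → F = (-1/9, -13/9)
3. B_x = -143/9  [B is the reflection of F across A]
4. B_y = -149/9  [B is the reflection of F across A]
   → B = (-143/9, -149/9)

B = (-143/9, -149/9)
F = (-1/9, -13/9)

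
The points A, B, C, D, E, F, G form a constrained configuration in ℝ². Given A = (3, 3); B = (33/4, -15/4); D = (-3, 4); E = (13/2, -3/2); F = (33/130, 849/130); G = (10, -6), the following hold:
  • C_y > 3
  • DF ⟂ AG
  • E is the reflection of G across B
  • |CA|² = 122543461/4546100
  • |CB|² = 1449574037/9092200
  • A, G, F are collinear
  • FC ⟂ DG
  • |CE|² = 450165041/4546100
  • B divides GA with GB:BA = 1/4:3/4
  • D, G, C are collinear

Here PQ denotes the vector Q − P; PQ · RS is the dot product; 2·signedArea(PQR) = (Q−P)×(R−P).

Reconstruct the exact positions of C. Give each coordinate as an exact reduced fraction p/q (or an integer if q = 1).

C = (-5861/2690, 11779/3497)

1. C_x = -5861/2690  [D, G, C are collinear ∩ FC ⟂ DG]
2. C_y = 11779/3497  [D, G, C are collinear ∩ FC ⟂ DG]
   → C = (-5861/2690, 11779/3497)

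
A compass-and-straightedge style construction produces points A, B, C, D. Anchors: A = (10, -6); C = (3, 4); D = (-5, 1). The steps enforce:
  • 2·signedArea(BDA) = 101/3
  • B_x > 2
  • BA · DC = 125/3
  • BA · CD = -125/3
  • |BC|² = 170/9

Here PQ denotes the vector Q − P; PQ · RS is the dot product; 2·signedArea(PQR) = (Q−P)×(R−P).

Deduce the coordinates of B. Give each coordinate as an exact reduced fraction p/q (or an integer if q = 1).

1. B_x = 8/3  [BA · CD = -125/3 ∩ 2·signedArea(BDA) = 101/3]
2. B_y = -1/3  [BA · CD = -125/3 ∩ 2·signedArea(BDA) = 101/3]
   → B = (8/3, -1/3)

B = (8/3, -1/3)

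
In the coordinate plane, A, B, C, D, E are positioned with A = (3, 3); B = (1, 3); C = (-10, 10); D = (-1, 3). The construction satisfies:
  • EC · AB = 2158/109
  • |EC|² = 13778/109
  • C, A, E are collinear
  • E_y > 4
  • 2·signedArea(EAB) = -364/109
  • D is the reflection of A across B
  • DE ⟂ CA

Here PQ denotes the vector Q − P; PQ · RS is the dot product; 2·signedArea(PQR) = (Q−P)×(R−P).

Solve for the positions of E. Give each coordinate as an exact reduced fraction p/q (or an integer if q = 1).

E = (-11/109, 509/109)

1. E_x = -11/109  [C, A, E are collinear ∩ DE ⟂ CA]
2. E_y = 509/109  [C, A, E are collinear ∩ DE ⟂ CA]
   → E = (-11/109, 509/109)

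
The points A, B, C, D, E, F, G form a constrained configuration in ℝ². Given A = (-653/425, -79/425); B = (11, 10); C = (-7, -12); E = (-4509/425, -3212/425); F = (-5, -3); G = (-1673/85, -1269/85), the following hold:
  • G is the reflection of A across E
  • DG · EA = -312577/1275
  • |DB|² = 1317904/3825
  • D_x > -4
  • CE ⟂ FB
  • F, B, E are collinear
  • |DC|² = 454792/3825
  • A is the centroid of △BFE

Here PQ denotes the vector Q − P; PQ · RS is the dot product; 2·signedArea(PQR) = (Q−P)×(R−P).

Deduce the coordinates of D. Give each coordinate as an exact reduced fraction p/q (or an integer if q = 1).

D = (-4343/1275, -2174/1275)

1. D_x = -4343/1275  [line -3856/425·x + -3133/425·y + -11086/255 = 0 ∩ |DB|² = 1317904/3825]
2. D_y = -2174/1275  [line -3856/425·x + -3133/425·y + -11086/255 = 0 ∩ |DB|² = 1317904/3825]
   → D = (-4343/1275, -2174/1275)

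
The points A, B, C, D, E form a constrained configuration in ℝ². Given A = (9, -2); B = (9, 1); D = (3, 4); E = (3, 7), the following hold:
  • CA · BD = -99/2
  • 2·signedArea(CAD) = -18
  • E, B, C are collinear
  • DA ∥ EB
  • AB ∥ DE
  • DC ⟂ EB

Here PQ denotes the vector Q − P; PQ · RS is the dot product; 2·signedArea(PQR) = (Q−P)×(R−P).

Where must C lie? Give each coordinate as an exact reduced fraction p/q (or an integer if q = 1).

C = (9/2, 11/2)

1. C_x = 9/2  [E, B, C are collinear ∩ DC ⟂ EB]
2. C_y = 11/2  [E, B, C are collinear ∩ DC ⟂ EB]
   → C = (9/2, 11/2)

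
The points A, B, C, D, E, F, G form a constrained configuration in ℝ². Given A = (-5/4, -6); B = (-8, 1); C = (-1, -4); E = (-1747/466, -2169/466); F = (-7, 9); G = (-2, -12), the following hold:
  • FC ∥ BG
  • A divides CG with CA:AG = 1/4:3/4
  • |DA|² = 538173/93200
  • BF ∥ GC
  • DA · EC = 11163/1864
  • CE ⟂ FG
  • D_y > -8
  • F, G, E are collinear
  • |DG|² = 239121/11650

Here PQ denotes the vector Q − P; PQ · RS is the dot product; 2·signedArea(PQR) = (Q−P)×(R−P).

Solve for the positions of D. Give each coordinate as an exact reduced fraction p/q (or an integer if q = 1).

D = (-1421/466, -17691/2330)

1. D_x = -1421/466  [line -1281/466·x + -305/466·y + -3111/233 = 0 ∩ |DG|² = 239121/11650]
2. D_y = -17691/2330  [line -1281/466·x + -305/466·y + -3111/233 = 0 ∩ |DG|² = 239121/11650]
   → D = (-1421/466, -17691/2330)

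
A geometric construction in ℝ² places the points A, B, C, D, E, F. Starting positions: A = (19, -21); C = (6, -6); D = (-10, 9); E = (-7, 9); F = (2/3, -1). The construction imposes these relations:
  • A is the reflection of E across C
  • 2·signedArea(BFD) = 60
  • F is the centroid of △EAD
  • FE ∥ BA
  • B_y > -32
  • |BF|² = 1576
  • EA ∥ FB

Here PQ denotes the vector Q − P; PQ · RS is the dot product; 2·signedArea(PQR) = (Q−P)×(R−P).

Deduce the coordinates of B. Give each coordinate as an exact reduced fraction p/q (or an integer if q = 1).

B = (80/3, -31)

1. B_x = 80/3  [FE ∥ BA ∩ EA ∥ FB]
2. B_y = -31  [FE ∥ BA ∩ EA ∥ FB]
   → B = (80/3, -31)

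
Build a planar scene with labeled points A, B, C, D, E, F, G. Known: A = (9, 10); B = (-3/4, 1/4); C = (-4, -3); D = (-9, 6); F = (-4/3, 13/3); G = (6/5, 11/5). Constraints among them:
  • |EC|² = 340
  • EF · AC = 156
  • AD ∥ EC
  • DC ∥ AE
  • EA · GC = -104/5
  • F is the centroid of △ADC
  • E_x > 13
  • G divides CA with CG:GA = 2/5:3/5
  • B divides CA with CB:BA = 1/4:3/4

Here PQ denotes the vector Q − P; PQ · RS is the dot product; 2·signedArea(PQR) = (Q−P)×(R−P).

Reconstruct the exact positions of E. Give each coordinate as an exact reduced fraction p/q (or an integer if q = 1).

1. E_x = 14  [AD ∥ EC ∩ DC ∥ AE]
2. E_y = 1  [AD ∥ EC ∩ DC ∥ AE]
   → E = (14, 1)

E = (14, 1)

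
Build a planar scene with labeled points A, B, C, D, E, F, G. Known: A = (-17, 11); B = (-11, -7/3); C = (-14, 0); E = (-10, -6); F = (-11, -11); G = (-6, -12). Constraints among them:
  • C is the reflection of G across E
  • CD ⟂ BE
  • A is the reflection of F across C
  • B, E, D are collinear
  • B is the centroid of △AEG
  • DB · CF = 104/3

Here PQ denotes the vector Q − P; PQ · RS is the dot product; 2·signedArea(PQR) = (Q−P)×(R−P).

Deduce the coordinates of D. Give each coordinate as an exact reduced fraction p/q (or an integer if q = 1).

1. D_x = -59/5  [B, E, D are collinear ∩ CD ⟂ BE]
2. D_y = 3/5  [B, E, D are collinear ∩ CD ⟂ BE]
   → D = (-59/5, 3/5)

D = (-59/5, 3/5)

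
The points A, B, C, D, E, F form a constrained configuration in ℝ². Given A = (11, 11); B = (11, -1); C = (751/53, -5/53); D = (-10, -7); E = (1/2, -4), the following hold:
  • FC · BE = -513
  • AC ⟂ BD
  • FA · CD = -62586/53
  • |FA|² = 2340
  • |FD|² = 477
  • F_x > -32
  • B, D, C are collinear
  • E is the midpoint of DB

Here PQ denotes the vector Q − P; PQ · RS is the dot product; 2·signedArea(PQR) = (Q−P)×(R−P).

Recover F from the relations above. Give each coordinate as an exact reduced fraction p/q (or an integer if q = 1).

F = (-31, -13)

1. F_x = -31  [line 1281/53·x + 366/53·y + 44469/53 = 0 ∩ |FD|² = 477]
2. F_y = -13  [line 1281/53·x + 366/53·y + 44469/53 = 0 ∩ |FD|² = 477]
   → F = (-31, -13)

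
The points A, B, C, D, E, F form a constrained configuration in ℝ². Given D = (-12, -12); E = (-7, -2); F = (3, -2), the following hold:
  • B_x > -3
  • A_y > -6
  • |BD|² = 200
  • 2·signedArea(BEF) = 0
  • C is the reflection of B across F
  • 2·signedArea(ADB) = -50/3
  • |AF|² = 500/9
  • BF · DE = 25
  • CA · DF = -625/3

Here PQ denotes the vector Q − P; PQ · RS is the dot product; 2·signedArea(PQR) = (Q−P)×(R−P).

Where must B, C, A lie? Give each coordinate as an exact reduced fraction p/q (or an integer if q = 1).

1. B_x = -2  [2·signedArea(BEF) = 0 ∩ BF · DE = 25]
2. B_y = -2  [2·signedArea(BEF) = 0 ∩ BF · DE = 25]
   → B = (-2, -2)
3. C_x = 8  [C is the reflection of B across F]
4. C_y = -2  [C is the reflection of B across F]
   → C = (8, -2)
5. A_x = -11/3  [2·signedArea(ADB) = -50/3 ∩ CA · DF = -625/3]
6. A_y = -16/3  [2·signedArea(ADB) = -50/3 ∩ CA · DF = -625/3]
   → A = (-11/3, -16/3)

A = (-11/3, -16/3)
B = (-2, -2)
C = (8, -2)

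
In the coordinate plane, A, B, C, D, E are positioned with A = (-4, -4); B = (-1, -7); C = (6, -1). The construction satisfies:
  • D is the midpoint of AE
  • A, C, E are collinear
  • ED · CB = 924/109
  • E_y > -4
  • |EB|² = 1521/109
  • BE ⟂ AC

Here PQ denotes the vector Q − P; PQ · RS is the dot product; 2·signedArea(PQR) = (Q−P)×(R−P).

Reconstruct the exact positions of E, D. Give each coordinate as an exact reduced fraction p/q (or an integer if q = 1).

1. E_x = -226/109  [A, C, E are collinear ∩ BE ⟂ AC]
2. E_y = -373/109  [A, C, E are collinear ∩ BE ⟂ AC]
   → E = (-226/109, -373/109)
3. D_x = -331/109  [D is the midpoint of AE]
4. D_y = -809/218  [D is the midpoint of AE]
   → D = (-331/109, -809/218)

D = (-331/109, -809/218)
E = (-226/109, -373/109)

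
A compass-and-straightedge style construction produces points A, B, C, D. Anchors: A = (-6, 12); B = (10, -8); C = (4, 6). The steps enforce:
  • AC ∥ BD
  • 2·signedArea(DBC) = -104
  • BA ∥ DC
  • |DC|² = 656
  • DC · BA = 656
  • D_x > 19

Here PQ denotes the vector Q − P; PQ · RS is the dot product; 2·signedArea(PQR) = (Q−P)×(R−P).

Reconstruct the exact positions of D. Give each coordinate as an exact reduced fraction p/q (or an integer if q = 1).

1. D_x = 20  [BA ∥ DC ∩ AC ∥ BD]
2. D_y = -14  [BA ∥ DC ∩ AC ∥ BD]
   → D = (20, -14)

D = (20, -14)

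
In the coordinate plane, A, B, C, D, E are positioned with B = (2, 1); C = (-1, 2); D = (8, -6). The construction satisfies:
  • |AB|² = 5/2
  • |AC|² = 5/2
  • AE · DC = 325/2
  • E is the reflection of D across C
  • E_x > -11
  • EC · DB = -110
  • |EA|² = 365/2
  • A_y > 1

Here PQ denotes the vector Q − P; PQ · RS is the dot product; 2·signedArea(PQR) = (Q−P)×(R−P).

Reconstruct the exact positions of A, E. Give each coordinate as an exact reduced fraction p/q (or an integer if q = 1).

A = (1/2, 3/2)
E = (-10, 10)

1. E_x = -10  [E is the reflection of D across C]
2. E_y = 10  [E is the reflection of D across C]
   → E = (-10, 10)
3. A_x = 1/2  [line 9·x + -8·y + 15/2 = 0 ∩ |EA|² = 365/2]
4. A_y = 3/2  [line 9·x + -8·y + 15/2 = 0 ∩ |EA|² = 365/2]
   → A = (1/2, 3/2)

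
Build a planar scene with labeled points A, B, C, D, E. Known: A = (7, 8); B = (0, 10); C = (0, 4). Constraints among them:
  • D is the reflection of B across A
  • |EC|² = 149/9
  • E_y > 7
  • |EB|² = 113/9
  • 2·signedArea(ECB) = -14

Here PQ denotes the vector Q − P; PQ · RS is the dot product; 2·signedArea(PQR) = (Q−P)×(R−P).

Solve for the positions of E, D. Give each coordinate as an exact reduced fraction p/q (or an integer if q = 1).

D = (14, 6)
E = (7/3, 22/3)

1. E_x = 7/3  [2·signedArea(ECB) = -14]
2. E_y = 22/3  [|EC|² = 149/9]
   → E = (7/3, 22/3)
3. D_x = 14  [D is the reflection of B across A]
4. D_y = 6  [D is the reflection of B across A]
   → D = (14, 6)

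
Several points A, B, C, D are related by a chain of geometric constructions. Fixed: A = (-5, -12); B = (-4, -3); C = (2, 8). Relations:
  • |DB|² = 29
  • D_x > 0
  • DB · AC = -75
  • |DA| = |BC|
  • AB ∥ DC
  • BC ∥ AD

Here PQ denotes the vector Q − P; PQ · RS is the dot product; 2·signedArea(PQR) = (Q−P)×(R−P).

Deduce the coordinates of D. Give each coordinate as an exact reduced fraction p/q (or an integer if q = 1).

D = (1, -1)

1. D_x = 1  [AB ∥ DC ∩ BC ∥ AD]
2. D_y = -1  [AB ∥ DC ∩ BC ∥ AD]
   → D = (1, -1)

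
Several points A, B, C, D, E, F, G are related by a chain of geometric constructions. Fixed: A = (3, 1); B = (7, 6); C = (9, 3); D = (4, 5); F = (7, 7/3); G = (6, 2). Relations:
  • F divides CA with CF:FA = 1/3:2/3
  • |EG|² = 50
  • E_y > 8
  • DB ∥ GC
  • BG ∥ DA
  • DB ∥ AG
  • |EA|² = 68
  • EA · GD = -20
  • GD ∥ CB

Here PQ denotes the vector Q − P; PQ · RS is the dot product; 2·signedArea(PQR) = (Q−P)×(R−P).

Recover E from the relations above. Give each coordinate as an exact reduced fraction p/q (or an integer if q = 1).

E = (5, 9)

1. E_x = 5  [line 2·x + -3·y + 17 = 0 ∩ |EG|² = 50]
2. E_y = 9  [line 2·x + -3·y + 17 = 0 ∩ |EG|² = 50]
   → E = (5, 9)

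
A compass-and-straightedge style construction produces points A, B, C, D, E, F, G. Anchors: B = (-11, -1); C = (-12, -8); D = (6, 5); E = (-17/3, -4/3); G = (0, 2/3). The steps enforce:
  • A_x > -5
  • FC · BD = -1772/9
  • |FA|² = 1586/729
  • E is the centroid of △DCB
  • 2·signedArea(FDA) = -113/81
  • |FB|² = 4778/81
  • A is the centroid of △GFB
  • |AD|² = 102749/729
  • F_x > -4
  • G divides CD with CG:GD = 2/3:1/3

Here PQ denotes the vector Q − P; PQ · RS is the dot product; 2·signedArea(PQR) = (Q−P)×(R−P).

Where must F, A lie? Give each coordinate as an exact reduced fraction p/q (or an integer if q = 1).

A = (-131/27, 5/27)
F = (-32/9, 8/9)

1. F_x = -32/9  [line -17·x + -6·y + -496/9 = 0 ∩ |FB|² = 4778/81]
2. F_y = 8/9  [line -17·x + -6·y + -496/9 = 0 ∩ |FB|² = 4778/81]
   → F = (-32/9, 8/9)
3. A_x = -131/27  [A is the centroid of △GFB]
4. A_y = 5/27  [A is the centroid of △GFB]
   → A = (-131/27, 5/27)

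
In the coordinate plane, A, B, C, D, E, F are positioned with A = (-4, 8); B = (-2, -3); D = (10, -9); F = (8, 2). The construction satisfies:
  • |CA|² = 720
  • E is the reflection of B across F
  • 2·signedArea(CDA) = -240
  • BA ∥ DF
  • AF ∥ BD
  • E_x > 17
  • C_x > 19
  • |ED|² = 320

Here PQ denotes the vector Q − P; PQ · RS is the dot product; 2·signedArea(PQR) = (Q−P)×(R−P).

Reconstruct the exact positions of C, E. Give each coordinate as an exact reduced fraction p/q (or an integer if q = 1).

C = (20, -4)
E = (18, 7)

1. C_x = 20  [line -17·x + -14·y + 284 = 0 ∩ |CA|² = 720]
2. C_y = -4  [line -17·x + -14·y + 284 = 0 ∩ |CA|² = 720]
   → C = (20, -4)
3. E_x = 18  [E is the reflection of B across F]
4. E_y = 7  [E is the reflection of B across F]
   → E = (18, 7)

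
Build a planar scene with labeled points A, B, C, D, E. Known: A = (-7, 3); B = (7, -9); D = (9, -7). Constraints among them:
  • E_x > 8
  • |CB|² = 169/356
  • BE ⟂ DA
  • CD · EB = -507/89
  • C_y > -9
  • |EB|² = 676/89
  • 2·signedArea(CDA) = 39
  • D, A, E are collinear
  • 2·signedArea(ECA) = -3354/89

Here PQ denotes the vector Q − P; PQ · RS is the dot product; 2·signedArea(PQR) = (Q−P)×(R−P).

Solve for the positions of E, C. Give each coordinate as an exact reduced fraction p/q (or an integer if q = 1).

1. E_x = 753/89  [D, A, E are collinear ∩ BE ⟂ DA]
2. E_y = -593/89  [D, A, E are collinear ∩ BE ⟂ DA]
   → E = (753/89, -593/89)
3. C_x = 1311/178  [line 130/89·x + 208/89·y + 793/89 = 0 ∩ |CB|² = 169/356]
4. C_y = -749/89  [line 130/89·x + 208/89·y + 793/89 = 0 ∩ |CB|² = 169/356]
   → C = (1311/178, -749/89)

C = (1311/178, -749/89)
E = (753/89, -593/89)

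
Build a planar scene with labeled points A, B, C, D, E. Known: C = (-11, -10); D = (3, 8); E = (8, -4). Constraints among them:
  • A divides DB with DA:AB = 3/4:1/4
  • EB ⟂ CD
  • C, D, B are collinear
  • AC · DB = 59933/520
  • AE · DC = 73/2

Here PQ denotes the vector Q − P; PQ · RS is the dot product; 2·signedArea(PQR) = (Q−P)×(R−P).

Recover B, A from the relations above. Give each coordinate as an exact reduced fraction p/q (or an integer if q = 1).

A = (27/520, 2189/520)
B = (-121/130, 383/130)

1. B_x = -121/130  [C, D, B are collinear ∩ EB ⟂ CD]
2. B_y = 383/130  [C, D, B are collinear ∩ EB ⟂ CD]
   → B = (-121/130, 383/130)
3. A_x = 27/520  [A divides DB with DA:AB = 3/4:1/4]
4. A_y = 2189/520  [A divides DB with DA:AB = 3/4:1/4]
   → A = (27/520, 2189/520)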